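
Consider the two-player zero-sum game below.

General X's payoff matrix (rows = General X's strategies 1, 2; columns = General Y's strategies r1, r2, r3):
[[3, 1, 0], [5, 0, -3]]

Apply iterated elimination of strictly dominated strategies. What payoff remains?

0

Column r1 is strictly dominated by r2 for General Y (1<3, 0<5); eliminate r1.
Row 2 is strictly dominated by row 1 (1>0, 0>-3); eliminate 2.
Column r2 is strictly dominated by r3 for General Y (0<1); eliminate r2.
Only (1, r3) remains, with payoff 0.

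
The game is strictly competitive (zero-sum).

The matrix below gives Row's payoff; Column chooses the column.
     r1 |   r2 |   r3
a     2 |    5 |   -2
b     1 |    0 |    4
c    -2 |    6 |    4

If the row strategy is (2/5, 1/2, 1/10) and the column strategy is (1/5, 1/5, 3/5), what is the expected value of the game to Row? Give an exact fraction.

17/10

Against (1/5, 1/5, 3/5), each row's expected payoff is a: 1/5; b: 13/5; c: 16/5.
Taking the (2/5, 1/2, 1/10)-weighted average: (2/5)·(1/5) + (1/2)·(13/5) + (1/10)·(16/5) = 17/10.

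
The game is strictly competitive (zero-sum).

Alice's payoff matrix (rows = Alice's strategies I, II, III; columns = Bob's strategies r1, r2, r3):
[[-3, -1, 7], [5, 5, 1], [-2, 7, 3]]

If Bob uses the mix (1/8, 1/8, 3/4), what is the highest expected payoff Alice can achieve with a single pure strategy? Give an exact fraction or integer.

19/4

I: (-3)·(1/8) + (-1)·(1/8) + (7)·(3/4) = 19/4.
II: (5)·(1/8) + (5)·(1/8) + (1)·(3/4) = 2.
III: (-2)·(1/8) + (7)·(1/8) + (3)·(3/4) = 23/8.
The best pure response is I with expected payoff 19/4.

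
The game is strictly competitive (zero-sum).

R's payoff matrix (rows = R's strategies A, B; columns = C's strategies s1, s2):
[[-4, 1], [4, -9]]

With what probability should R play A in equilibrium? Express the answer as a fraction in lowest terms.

Row minima are -4 and -9, so R's maximin is -4; column maxima are 4 and 1, so C's minimax is 1. These differ, so the equilibrium is in mixed strategies.
Let R play A with probability p. C is indifferent when −4p + 4(1−p) = p − 9(1−p), giving p = 13/18.

13/18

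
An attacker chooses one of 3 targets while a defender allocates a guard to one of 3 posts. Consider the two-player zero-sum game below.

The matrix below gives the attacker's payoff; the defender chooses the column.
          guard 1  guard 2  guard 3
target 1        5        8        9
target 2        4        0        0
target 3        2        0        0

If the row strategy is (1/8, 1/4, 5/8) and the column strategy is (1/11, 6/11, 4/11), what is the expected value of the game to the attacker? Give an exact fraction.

107/88

Against (1/11, 6/11, 4/11), each row's expected payoff is target 1: 89/11; target 2: 4/11; target 3: 2/11.
Taking the (1/8, 1/4, 5/8)-weighted average: (1/8)·(89/11) + (1/4)·(4/11) + (5/8)·(2/11) = 107/88.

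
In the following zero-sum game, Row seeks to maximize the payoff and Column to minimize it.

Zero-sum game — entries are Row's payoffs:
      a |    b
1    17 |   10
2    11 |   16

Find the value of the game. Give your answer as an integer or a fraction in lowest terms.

Row minima are 10 and 11, so Row's maximin is 11; column maxima are 17 and 16, so Column's minimax is 16. These differ, so the equilibrium is in mixed strategies.
Let Row play 1 with probability p. Column is indifferent when 17p + 11(1−p) = 10p + 16(1−p), giving p = 5/12.
Let Column play a with probability q. Row is indifferent when 17q + 10(1−q) = 11q + 16(1−q), giving q = 1/2.
The value is 17·(1/2) + (10)·(1/2) = 27/2.

27/2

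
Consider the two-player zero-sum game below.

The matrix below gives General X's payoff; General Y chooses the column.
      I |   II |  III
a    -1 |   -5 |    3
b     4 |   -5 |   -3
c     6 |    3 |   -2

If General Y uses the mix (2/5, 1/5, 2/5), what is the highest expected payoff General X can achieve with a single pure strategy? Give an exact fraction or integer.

11/5

a: (-1)·(2/5) + (-5)·(1/5) + (3)·(2/5) = -1/5.
b: (4)·(2/5) + (-5)·(1/5) + (-3)·(2/5) = -3/5.
c: (6)·(2/5) + (3)·(1/5) + (-2)·(2/5) = 11/5.
The best pure response is c with expected payoff 11/5.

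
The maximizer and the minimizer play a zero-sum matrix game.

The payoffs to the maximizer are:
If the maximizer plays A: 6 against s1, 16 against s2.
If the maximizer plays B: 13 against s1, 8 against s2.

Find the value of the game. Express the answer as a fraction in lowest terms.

Row minima are 6 and 8, so the maximizer's maximin is 8; column maxima are 13 and 16, so the minimizer's minimax is 13. These differ, so the equilibrium is in mixed strategies.
Let the maximizer play A with probability p. The minimizer is indifferent when 6p + 13(1−p) = 16p + 8(1−p), giving p = 1/3.
Let the minimizer play s1 with probability q. The maximizer is indifferent when 6q + 16(1−q) = 13q + 8(1−q), giving q = 8/15.
The value is 6·(8/15) + (16)·(7/15) = 32/3.

32/3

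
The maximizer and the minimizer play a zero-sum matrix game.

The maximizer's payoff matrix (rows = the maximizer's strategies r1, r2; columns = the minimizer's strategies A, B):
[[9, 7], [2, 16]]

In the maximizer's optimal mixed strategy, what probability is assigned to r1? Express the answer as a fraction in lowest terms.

7/8

Row minima are 7 and 2, so the maximizer's maximin is 7; column maxima are 9 and 16, so the minimizer's minimax is 9. These differ, so the equilibrium is in mixed strategies.
Let the maximizer play r1 with probability p. The minimizer is indifferent when 9p + 2(1−p) = 7p + 16(1−p), giving p = 7/8.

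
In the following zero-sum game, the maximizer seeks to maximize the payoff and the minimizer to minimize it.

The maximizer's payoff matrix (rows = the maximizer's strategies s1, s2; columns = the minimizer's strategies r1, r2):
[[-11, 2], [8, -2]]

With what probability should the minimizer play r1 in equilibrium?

4/23

Row minima are -11 and -2, so the maximizer's maximin is -2; column maxima are 8 and 2, so the minimizer's minimax is 2. These differ, so the equilibrium is in mixed strategies.
Let the minimizer play r1 with probability q. The maximizer is indifferent when −11q + 2(1−q) = 8q − 2(1−q), giving q = 4/23.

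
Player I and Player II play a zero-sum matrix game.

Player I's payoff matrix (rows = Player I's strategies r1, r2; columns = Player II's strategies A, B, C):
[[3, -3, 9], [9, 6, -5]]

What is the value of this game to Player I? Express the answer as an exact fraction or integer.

Column A is strictly dominated by B for Player II (it gives Player I more in every row).
The remaining 2×2 game on (r1, r2) × (B, C) has no saddle point. Let Player I play r1 with probability p; indifference gives −3p + 6(1−p) = 9p − 5(1−p), so p = 11/23.
Similarly Player II's optimal q on B is 14/23, and the value is -3·(14/23) + (9)·(9/23) = 39/23.

39/23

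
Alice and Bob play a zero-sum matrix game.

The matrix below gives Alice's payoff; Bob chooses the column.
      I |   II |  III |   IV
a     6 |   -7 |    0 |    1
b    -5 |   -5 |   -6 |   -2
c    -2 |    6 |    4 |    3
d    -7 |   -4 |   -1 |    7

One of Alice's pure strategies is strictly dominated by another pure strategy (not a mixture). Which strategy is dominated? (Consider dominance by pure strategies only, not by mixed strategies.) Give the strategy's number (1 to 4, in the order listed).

2

Compare b with c: -2 > -5, 6 > -5, 4 > -6, 3 > -2.
So c strictly dominates b for Alice; b is strictly dominated.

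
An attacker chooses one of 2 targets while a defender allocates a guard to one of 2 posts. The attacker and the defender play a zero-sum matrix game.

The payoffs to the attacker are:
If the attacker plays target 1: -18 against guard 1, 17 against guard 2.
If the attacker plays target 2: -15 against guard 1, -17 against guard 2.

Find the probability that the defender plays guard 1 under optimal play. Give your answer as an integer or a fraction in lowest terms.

Row minima are -18 and -17, so the attacker's maximin is -17; column maxima are -15 and 17, so the defender's minimax is -15. These differ, so the equilibrium is in mixed strategies.
Let the defender play guard 1 with probability q. The attacker is indifferent when −18q + 17(1−q) = −15q − 17(1−q), giving q = 34/37.

34/37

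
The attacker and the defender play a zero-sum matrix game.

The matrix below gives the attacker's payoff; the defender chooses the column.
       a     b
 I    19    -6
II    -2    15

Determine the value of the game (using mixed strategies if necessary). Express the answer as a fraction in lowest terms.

13/2

Row minima are -6 and -2, so the attacker's maximin is -2; column maxima are 19 and 15, so the defender's minimax is 15. These differ, so the equilibrium is in mixed strategies.
Let the attacker play I with probability p. The defender is indifferent when 19p − 2(1−p) = −6p + 15(1−p), giving p = 17/42.
Let the defender play a with probability q. The attacker is indifferent when 19q − 6(1−q) = −2q + 15(1−q), giving q = 1/2.
The value is 19·(1/2) + (-6)·(1/2) = 13/2.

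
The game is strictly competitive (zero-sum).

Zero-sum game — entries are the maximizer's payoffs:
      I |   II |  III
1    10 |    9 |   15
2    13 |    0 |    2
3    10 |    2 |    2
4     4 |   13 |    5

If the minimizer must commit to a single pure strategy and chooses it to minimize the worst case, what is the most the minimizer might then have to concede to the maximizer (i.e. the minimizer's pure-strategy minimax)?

The worst case (largest entry) in each column is I: 13, II: 13, III: 15.
The best (smallest) of these is 13.

13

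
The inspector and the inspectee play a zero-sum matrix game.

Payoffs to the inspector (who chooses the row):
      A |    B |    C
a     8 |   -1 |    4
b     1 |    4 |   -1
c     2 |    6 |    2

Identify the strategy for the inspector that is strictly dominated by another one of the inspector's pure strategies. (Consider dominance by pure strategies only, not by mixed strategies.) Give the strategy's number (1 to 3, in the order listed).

2

Compare b with c: 2 > 1, 6 > 4, 2 > -1.
So c strictly dominates b for the inspector; b is strictly dominated.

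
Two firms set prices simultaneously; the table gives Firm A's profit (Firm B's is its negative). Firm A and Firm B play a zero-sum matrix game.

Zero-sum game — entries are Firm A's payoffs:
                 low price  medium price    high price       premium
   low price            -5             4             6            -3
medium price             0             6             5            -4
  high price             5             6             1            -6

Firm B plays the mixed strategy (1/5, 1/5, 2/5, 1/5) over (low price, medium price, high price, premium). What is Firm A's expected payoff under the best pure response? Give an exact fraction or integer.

low price: (-5)·(1/5) + (4)·(1/5) + (6)·(2/5) + (-3)·(1/5) = 8/5.
medium price: (0)·(1/5) + (6)·(1/5) + (5)·(2/5) + (-4)·(1/5) = 12/5.
high price: (5)·(1/5) + (6)·(1/5) + (1)·(2/5) + (-6)·(1/5) = 7/5.
The best pure response is medium price with expected payoff 12/5.

12/5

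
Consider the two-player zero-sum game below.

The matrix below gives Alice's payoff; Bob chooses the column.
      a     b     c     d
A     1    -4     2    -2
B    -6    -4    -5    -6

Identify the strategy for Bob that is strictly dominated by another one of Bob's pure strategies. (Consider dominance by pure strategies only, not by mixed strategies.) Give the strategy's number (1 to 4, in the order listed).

3

Bob prefers columns that give Alice less. Compare c with a: 1 < 2, -6 < -5.
So a strictly dominates c for Bob; c is strictly dominated.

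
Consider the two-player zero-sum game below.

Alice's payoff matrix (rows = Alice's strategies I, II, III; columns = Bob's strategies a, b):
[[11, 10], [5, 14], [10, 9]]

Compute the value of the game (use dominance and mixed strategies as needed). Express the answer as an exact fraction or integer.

52/5

Row III is strictly dominated by row I, so Alice never plays it.
The remaining 2×2 game on (I, II) × (a, b) has no saddle point. Let Alice play I with probability p; indifference gives 11p + 5(1−p) = 10p + 14(1−p), so p = 9/10.
Similarly Bob's optimal q on a is 2/5, and the value is 11·(2/5) + (10)·(3/5) = 52/5.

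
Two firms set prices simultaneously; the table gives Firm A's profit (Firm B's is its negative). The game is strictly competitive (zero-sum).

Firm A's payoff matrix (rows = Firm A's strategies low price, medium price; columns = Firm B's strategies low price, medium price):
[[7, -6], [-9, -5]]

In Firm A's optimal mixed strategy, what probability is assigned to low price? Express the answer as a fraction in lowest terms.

4/17

Row minima are -6 and -9, so Firm A's maximin is -6; column maxima are 7 and -5, so Firm B's minimax is -5. These differ, so the equilibrium is in mixed strategies.
Let Firm A play low price with probability p. Firm B is indifferent when 7p − 9(1−p) = −6p − 5(1−p), giving p = 4/17.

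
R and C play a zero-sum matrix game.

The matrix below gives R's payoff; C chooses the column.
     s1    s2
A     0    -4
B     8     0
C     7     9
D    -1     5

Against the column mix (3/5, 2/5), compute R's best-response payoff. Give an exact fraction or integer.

A: (0)·(3/5) + (-4)·(2/5) = -8/5.
B: (8)·(3/5) + (0)·(2/5) = 24/5.
C: (7)·(3/5) + (9)·(2/5) = 39/5.
D: (-1)·(3/5) + (5)·(2/5) = 7/5.
The best pure response is C with expected payoff 39/5.

39/5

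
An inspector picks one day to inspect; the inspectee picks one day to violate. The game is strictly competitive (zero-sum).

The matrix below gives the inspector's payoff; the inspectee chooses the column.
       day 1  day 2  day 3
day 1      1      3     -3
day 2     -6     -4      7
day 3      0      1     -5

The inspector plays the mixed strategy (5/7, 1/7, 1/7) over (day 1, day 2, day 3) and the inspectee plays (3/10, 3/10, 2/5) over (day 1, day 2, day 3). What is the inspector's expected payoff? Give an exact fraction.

-19/70

Against (3/10, 3/10, 2/5), each row's expected payoff is day 1: 0; day 2: -1/5; day 3: -17/10.
Taking the (5/7, 1/7, 1/7)-weighted average: (5/7)·(0) + (1/7)·(-1/5) + (1/7)·(-17/10) = -19/70.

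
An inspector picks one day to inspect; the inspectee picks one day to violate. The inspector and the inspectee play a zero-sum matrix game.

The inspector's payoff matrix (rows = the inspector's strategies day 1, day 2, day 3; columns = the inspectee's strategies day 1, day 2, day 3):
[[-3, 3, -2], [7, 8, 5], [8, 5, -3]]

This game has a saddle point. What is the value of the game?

Row minima: -3, 5, -3 → the inspector's maximin is 5.
Column maxima: 8, 8, 5 → the inspectee's minimax is 5.
They coincide at (day 2, day 3), so the value is 5.

5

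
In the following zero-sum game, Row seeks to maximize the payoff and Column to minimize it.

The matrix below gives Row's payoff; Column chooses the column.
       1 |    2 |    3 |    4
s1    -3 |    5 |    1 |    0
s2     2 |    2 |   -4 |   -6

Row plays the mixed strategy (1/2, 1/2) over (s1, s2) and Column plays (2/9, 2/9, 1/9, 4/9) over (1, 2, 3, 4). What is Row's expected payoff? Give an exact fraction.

-5/6

Against (2/9, 2/9, 1/9, 4/9), each row's expected payoff is s1: 5/9; s2: -20/9.
Taking the (1/2, 1/2)-weighted average: (1/2)·(5/9) + (1/2)·(-20/9) = -5/6.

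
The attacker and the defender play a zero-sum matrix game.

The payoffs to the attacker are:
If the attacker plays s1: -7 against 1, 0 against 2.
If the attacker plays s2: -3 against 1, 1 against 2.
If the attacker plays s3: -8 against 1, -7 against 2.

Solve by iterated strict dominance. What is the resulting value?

-3

Row s3 is strictly dominated by row s1 (-7>-8, 0>-7); eliminate s3.
Column 2 is strictly dominated by 1 for the defender (-7<0, -3<1); eliminate 2.
Row s1 is strictly dominated by row s2 (-3>-7); eliminate s1.
Only (s2, 1) remains, with payoff -3.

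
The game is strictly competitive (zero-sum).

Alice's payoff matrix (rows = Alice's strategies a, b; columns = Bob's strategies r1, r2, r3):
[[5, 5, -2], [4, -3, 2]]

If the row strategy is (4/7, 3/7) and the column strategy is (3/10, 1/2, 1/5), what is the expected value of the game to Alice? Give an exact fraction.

Against (3/10, 1/2, 1/5), each row's expected payoff is a: 18/5; b: 1/10.
Taking the (4/7, 3/7)-weighted average: (4/7)·(18/5) + (3/7)·(1/10) = 21/10.

21/10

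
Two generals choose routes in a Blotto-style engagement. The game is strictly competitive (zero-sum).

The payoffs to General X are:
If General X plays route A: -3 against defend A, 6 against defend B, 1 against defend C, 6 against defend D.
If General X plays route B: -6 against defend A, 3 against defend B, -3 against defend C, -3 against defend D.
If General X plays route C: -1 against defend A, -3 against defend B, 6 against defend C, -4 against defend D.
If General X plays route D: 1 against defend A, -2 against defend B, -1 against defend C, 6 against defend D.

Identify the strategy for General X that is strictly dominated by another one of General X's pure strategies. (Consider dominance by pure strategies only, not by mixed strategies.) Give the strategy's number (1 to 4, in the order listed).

Compare route B with route A: -3 > -6, 6 > 3, 1 > -3, 6 > -3.
So route A strictly dominates route B for General X; route B is strictly dominated.

2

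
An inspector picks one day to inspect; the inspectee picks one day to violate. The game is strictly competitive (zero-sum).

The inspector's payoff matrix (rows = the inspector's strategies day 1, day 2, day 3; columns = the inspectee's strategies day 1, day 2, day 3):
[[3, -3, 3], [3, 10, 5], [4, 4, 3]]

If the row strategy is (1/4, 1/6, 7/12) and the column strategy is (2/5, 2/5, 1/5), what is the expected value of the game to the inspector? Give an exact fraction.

17/5

Against (2/5, 2/5, 1/5), each row's expected payoff is day 1: 3/5; day 2: 31/5; day 3: 19/5.
Taking the (1/4, 1/6, 7/12)-weighted average: (1/4)·(3/5) + (1/6)·(31/5) + (7/12)·(19/5) = 17/5.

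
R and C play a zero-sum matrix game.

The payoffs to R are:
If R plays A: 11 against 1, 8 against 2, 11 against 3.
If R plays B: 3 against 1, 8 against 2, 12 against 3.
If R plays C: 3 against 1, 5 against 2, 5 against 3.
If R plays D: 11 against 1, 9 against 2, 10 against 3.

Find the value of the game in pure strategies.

9

Row minima: 8, 3, 3, 9 → R's maximin is 9.
Column maxima: 11, 9, 12 → C's minimax is 9.
They coincide at (D, 2), so the value is 9.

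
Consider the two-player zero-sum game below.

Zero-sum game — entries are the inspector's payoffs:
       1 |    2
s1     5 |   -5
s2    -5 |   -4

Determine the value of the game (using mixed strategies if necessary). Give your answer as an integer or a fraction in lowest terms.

-45/11

Row minima are -5 and -5, so the inspector's maximin is -5; column maxima are 5 and -4, so the inspectee's minimax is -4. These differ, so the equilibrium is in mixed strategies.
Let the inspector play s1 with probability p. The inspectee is indifferent when 5p − 5(1−p) = −5p − 4(1−p), giving p = 1/11.
Let the inspectee play 1 with probability q. The inspector is indifferent when 5q − 5(1−q) = −5q − 4(1−q), giving q = 1/11.
The value is 5·(1/11) + (-5)·(10/11) = -45/11.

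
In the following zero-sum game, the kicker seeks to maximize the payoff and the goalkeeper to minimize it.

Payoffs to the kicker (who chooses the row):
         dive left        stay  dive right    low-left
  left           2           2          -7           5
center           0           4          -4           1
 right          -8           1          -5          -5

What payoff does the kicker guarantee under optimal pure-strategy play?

Row minima: -7, -4, -8 → the kicker's maximin is -4.
Column maxima: 2, 4, -4, 5 → the goalkeeper's minimax is -4.
They coincide at (center, dive right), so the value is -4.

-4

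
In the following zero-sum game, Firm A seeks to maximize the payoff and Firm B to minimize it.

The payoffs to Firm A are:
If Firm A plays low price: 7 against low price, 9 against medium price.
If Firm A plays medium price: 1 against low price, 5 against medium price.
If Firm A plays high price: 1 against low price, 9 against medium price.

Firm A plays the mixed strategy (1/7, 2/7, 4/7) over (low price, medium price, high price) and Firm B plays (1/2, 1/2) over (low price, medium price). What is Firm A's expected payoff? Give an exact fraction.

Against (1/2, 1/2), each row's expected payoff is low price: 8; medium price: 3; high price: 5.
Taking the (1/7, 2/7, 4/7)-weighted average: (1/7)·(8) + (2/7)·(3) + (4/7)·(5) = 34/7.

34/7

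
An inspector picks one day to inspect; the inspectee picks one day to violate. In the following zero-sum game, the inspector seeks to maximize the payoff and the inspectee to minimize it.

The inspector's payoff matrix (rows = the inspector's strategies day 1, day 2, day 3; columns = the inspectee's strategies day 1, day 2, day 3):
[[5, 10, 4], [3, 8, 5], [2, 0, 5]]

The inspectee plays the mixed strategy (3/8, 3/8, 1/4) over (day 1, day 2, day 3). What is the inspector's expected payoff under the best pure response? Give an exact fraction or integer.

day 1: (5)·(3/8) + (10)·(3/8) + (4)·(1/4) = 53/8.
day 2: (3)·(3/8) + (8)·(3/8) + (5)·(1/4) = 43/8.
day 3: (2)·(3/8) + (0)·(3/8) + (5)·(1/4) = 2.
The best pure response is day 1 with expected payoff 53/8.

53/8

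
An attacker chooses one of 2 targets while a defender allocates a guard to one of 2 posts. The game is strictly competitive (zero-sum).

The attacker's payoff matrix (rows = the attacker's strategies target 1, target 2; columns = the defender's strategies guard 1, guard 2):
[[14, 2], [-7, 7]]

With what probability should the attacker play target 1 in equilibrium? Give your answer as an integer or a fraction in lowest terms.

Row minima are 2 and -7, so the attacker's maximin is 2; column maxima are 14 and 7, so the defender's minimax is 7. These differ, so the equilibrium is in mixed strategies.
Let the attacker play target 1 with probability p. The defender is indifferent when 14p − 7(1−p) = 2p + 7(1−p), giving p = 7/13.

7/13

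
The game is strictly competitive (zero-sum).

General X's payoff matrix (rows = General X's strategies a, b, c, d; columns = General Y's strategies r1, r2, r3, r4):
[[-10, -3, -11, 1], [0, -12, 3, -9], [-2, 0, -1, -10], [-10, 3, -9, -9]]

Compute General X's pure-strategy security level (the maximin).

-10

The worst-case payoff for each row is a: -11, b: -12, c: -10, d: -10.
The best of these is -10.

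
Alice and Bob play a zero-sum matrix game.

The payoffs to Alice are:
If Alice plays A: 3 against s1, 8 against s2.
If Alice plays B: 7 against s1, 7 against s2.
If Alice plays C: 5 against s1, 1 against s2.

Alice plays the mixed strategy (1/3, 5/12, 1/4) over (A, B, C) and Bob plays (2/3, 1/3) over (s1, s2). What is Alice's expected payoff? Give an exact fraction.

97/18

Against (2/3, 1/3), each row's expected payoff is A: 14/3; B: 7; C: 11/3.
Taking the (1/3, 5/12, 1/4)-weighted average: (1/3)·(14/3) + (5/12)·(7) + (1/4)·(11/3) = 97/18.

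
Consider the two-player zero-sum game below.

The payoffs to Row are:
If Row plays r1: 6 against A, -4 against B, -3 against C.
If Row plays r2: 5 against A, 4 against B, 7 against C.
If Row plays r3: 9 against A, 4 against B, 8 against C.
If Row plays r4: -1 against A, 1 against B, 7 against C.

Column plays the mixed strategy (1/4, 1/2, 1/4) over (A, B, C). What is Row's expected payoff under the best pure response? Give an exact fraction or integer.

25/4

r1: (6)·(1/4) + (-4)·(1/2) + (-3)·(1/4) = -5/4.
r2: (5)·(1/4) + (4)·(1/2) + (7)·(1/4) = 5.
r3: (9)·(1/4) + (4)·(1/2) + (8)·(1/4) = 25/4.
r4: (-1)·(1/4) + (1)·(1/2) + (7)·(1/4) = 2.
The best pure response is r3 with expected payoff 25/4.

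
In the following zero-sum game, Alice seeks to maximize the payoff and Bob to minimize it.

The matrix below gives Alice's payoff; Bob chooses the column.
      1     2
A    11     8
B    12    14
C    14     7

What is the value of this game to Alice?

Row A is strictly dominated by row B, so Alice never plays it.
The remaining 2×2 game on (B, C) × (1, 2) has no saddle point. Let Alice play B with probability p; indifference gives 12p + 14(1−p) = 14p + 7(1−p), so p = 7/9.
Similarly Bob's optimal q on 1 is 7/9, and the value is 12·(7/9) + (14)·(2/9) = 112/9.

112/9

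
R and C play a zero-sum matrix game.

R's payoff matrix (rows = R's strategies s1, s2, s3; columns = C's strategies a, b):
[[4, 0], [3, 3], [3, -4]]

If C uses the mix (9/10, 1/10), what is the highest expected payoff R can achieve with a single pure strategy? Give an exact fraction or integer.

s1: (4)·(9/10) + (0)·(1/10) = 18/5.
s2: (3)·(9/10) + (3)·(1/10) = 3.
s3: (3)·(9/10) + (-4)·(1/10) = 23/10.
The best pure response is s1 with expected payoff 18/5.

18/5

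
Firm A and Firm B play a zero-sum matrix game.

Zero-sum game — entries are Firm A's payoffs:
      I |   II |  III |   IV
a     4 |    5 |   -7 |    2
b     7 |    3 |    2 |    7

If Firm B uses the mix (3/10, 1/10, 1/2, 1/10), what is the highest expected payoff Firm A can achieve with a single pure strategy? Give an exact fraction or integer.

a: (4)·(3/10) + (5)·(1/10) + (-7)·(1/2) + (2)·(1/10) = -8/5.
b: (7)·(3/10) + (3)·(1/10) + (2)·(1/2) + (7)·(1/10) = 41/10.
The best pure response is b with expected payoff 41/10.

41/10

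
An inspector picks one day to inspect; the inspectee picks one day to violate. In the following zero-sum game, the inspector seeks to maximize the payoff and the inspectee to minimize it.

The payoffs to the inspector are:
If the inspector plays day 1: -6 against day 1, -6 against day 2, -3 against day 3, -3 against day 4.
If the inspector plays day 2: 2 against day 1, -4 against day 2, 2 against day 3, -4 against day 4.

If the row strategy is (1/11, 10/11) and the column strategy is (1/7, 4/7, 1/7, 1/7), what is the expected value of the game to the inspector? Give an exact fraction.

Against (1/7, 4/7, 1/7, 1/7), each row's expected payoff is day 1: -36/7; day 2: -16/7.
Taking the (1/11, 10/11)-weighted average: (1/11)·(-36/7) + (10/11)·(-16/7) = -28/11.

-28/11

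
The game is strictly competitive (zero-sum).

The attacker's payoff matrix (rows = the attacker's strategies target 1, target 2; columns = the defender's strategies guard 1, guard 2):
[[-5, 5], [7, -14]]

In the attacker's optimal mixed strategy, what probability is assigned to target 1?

Row minima are -5 and -14, so the attacker's maximin is -5; column maxima are 7 and 5, so the defender's minimax is 5. These differ, so the equilibrium is in mixed strategies.
Let the attacker play target 1 with probability p. The defender is indifferent when −5p + 7(1−p) = 5p − 14(1−p), giving p = 21/31.

21/31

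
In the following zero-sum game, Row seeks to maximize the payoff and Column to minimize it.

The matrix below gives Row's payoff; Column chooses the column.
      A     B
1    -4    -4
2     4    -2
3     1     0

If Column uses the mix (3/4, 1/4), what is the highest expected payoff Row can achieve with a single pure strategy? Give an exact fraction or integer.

1: (-4)·(3/4) + (-4)·(1/4) = -4.
2: (4)·(3/4) + (-2)·(1/4) = 5/2.
3: (1)·(3/4) + (0)·(1/4) = 3/4.
The best pure response is 2 with expected payoff 5/2.

5/2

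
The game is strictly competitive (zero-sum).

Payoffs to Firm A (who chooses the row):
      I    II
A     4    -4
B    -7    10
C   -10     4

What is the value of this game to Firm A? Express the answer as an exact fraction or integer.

12/25

Row C is strictly dominated by row B, so Firm A never plays it.
The remaining 2×2 game on (A, B) × (I, II) has no saddle point. Let Firm A play A with probability p; indifference gives 4p − 7(1−p) = −4p + 10(1−p), so p = 17/25.
Similarly Firm B's optimal q on I is 14/25, and the value is 4·(14/25) + (-4)·(11/25) = 12/25.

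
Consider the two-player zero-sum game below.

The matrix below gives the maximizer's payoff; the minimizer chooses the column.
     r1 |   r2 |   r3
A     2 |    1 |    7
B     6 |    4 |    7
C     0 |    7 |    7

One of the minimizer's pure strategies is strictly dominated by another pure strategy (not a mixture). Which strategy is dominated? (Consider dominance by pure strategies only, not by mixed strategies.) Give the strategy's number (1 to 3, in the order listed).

3

The minimizer prefers columns that give the maximizer less. Compare r3 with r1: 2 < 7, 6 < 7, 0 < 7.
So r1 strictly dominates r3 for the minimizer; r3 is strictly dominated.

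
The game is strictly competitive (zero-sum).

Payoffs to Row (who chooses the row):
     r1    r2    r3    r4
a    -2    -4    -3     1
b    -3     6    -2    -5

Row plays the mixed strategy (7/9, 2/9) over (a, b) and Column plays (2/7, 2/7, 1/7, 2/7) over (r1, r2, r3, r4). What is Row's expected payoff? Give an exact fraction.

-103/63

Against (2/7, 2/7, 1/7, 2/7), each row's expected payoff is a: -13/7; b: -6/7.
Taking the (7/9, 2/9)-weighted average: (7/9)·(-13/7) + (2/9)·(-6/7) = -103/63.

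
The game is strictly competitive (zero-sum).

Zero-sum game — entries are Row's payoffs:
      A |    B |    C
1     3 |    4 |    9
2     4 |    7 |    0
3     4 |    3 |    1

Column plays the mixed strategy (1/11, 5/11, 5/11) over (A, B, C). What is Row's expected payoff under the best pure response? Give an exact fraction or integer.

1: (3)·(1/11) + (4)·(5/11) + (9)·(5/11) = 68/11.
2: (4)·(1/11) + (7)·(5/11) + (0)·(5/11) = 39/11.
3: (4)·(1/11) + (3)·(5/11) + (1)·(5/11) = 24/11.
The best pure response is 1 with expected payoff 68/11.

68/11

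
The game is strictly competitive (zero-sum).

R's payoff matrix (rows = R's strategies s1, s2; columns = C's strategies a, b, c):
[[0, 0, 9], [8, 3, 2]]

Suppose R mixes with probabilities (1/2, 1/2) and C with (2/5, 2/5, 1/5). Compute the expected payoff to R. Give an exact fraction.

33/10

Against (2/5, 2/5, 1/5), each row's expected payoff is s1: 9/5; s2: 24/5.
Taking the (1/2, 1/2)-weighted average: (1/2)·(9/5) + (1/2)·(24/5) = 33/10.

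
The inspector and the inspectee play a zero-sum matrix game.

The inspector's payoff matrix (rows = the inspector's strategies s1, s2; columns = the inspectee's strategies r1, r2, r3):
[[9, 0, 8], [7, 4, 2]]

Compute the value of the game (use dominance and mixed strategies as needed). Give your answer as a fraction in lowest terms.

Column r1 is strictly dominated by r3 for the inspectee (it gives the inspector more in every row).
The remaining 2×2 game on (s1, s2) × (r2, r3) has no saddle point. Let the inspector play s1 with probability p; indifference gives 4(1−p) = 8p + 2(1−p), so p = 1/5.
Similarly the inspectee's optimal q on r2 is 3/5, and the value is 0·(3/5) + (8)·(2/5) = 16/5.

16/5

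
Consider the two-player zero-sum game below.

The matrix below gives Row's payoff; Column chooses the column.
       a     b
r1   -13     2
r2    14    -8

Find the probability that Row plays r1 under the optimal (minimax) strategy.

Row minima are -13 and -8, so Row's maximin is -8; column maxima are 14 and 2, so Column's minimax is 2. These differ, so the equilibrium is in mixed strategies.
Let Row play r1 with probability p. Column is indifferent when −13p + 14(1−p) = 2p − 8(1−p), giving p = 22/37.

22/37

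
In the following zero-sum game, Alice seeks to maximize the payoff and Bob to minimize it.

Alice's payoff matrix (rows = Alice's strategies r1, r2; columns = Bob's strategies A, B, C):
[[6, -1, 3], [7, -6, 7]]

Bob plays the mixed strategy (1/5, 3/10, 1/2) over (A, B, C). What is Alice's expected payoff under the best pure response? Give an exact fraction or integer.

r1: (6)·(1/5) + (-1)·(3/10) + (3)·(1/2) = 12/5.
r2: (7)·(1/5) + (-6)·(3/10) + (7)·(1/2) = 31/10.
The best pure response is r2 with expected payoff 31/10.

31/10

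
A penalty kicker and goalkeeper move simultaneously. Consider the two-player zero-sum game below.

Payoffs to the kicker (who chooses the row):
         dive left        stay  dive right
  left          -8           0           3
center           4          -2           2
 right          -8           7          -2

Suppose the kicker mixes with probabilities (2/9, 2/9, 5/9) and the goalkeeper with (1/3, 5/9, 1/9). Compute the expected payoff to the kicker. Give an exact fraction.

11/81

Against (1/3, 5/9, 1/9), each row's expected payoff is left: -7/3; center: 4/9; right: 1.
Taking the (2/9, 2/9, 5/9)-weighted average: (2/9)·(-7/3) + (2/9)·(4/9) + (5/9)·(1) = 11/81.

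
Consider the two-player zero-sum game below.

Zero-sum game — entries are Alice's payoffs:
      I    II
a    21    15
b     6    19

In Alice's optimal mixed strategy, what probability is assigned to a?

13/19

Row minima are 15 and 6, so Alice's maximin is 15; column maxima are 21 and 19, so Bob's minimax is 19. These differ, so the equilibrium is in mixed strategies.
Let Alice play a with probability p. Bob is indifferent when 21p + 6(1−p) = 15p + 19(1−p), giving p = 13/19.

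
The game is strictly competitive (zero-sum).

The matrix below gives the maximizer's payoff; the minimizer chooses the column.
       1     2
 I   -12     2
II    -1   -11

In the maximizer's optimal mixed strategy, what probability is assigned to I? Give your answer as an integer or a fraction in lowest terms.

5/12

Row minima are -12 and -11, so the maximizer's maximin is -11; column maxima are -1 and 2, so the minimizer's minimax is -1. These differ, so the equilibrium is in mixed strategies.
Let the maximizer play I with probability p. The minimizer is indifferent when −12p − (1−p) = 2p − 11(1−p), giving p = 5/12.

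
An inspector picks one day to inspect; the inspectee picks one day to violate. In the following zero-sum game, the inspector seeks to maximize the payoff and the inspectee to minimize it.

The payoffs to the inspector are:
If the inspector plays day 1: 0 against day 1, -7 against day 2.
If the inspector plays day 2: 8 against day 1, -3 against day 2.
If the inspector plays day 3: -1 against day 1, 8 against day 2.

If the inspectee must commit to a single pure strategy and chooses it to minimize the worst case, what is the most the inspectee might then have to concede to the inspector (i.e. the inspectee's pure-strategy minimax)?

The worst case (largest entry) in each column is day 1: 8, day 2: 8.
The best (smallest) of these is 8.

8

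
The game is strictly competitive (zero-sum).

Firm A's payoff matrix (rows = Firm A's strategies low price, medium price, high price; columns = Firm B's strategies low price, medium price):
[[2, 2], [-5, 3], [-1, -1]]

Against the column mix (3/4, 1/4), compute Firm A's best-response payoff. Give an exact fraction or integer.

low price: (2)·(3/4) + (2)·(1/4) = 2.
medium price: (-5)·(3/4) + (3)·(1/4) = -3.
high price: (-1)·(3/4) + (-1)·(1/4) = -1.
The best pure response is low price with expected payoff 2.

2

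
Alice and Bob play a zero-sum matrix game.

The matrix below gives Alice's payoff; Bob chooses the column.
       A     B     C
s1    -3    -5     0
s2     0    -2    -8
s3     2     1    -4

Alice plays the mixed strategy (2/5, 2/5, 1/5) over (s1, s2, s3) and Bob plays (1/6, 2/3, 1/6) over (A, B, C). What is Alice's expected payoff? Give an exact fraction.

Against (1/6, 2/3, 1/6), each row's expected payoff is s1: -23/6; s2: -8/3; s3: 1/3.
Taking the (2/5, 2/5, 1/5)-weighted average: (2/5)·(-23/6) + (2/5)·(-8/3) + (1/5)·(1/3) = -38/15.

-38/15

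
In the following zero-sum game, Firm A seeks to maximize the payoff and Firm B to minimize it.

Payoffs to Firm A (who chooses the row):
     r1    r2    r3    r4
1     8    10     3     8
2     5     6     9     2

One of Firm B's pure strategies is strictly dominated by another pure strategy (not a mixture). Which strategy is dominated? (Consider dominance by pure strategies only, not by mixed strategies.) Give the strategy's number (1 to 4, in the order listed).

Firm B prefers columns that give Firm A less. Compare r2 with r1: 8 < 10, 5 < 6.
So r1 strictly dominates r2 for Firm B; r2 is strictly dominated.

2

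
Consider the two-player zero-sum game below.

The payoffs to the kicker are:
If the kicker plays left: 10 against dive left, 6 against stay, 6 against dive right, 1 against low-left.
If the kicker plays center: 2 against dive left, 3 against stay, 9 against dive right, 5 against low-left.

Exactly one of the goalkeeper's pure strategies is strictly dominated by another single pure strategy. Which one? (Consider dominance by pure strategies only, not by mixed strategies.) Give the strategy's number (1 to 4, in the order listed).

The goalkeeper prefers columns that give the kicker less. Compare dive right with low-left: 1 < 6, 5 < 9.
So low-left strictly dominates dive right for the goalkeeper; dive right is strictly dominated.

3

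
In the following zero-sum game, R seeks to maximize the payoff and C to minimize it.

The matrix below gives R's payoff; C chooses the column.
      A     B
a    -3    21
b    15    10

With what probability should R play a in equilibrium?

Row minima are -3 and 10, so R's maximin is 10; column maxima are 15 and 21, so C's minimax is 15. These differ, so the equilibrium is in mixed strategies.
Let R play a with probability p. C is indifferent when −3p + 15(1−p) = 21p + 10(1−p), giving p = 5/29.

5/29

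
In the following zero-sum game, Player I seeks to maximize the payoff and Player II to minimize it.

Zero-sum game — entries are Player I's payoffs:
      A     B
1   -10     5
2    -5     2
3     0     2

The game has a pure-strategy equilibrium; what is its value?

Row minima: -10, -5, 0 → Player I's maximin is 0.
Column maxima: 0, 5 → Player II's minimax is 0.
They coincide at (3, A), so the value is 0.

0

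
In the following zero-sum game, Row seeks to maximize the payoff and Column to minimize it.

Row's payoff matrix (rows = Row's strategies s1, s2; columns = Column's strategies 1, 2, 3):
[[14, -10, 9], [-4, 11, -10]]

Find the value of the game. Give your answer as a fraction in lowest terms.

-1/40

Column 1 is strictly dominated by 3 for Column (it gives Row more in every row).
The remaining 2×2 game on (s1, s2) × (2, 3) has no saddle point. Let Row play s1 with probability p; indifference gives −10p + 11(1−p) = 9p − 10(1−p), so p = 21/40.
Similarly Column's optimal q on 2 is 19/40, and the value is -10·(19/40) + (9)·(21/40) = -1/40.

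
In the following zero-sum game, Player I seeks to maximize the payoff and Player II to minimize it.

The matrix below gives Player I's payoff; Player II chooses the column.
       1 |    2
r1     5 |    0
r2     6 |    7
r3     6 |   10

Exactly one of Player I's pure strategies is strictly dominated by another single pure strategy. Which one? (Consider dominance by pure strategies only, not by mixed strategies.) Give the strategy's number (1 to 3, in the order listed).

1

Compare r1 with r2: 6 > 5, 7 > 0.
So r2 strictly dominates r1 for Player I; r1 is strictly dominated.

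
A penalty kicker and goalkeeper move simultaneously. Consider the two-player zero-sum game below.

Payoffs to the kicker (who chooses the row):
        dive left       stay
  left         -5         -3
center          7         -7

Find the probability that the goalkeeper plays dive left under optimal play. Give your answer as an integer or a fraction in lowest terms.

1/4

Row minima are -5 and -7, so the kicker's maximin is -5; column maxima are 7 and -3, so the goalkeeper's minimax is -3. These differ, so the equilibrium is in mixed strategies.
Let the goalkeeper play dive left with probability q. The kicker is indifferent when −5q − 3(1−q) = 7q − 7(1−q), giving q = 1/4.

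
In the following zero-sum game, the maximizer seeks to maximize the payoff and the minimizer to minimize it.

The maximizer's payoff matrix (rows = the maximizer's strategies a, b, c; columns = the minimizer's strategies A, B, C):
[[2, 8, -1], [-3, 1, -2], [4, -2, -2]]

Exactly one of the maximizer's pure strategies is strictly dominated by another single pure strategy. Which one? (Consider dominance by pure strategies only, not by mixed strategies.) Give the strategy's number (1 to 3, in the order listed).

Compare b with a: 2 > -3, 8 > 1, -1 > -2.
So a strictly dominates b for the maximizer; b is strictly dominated.

2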